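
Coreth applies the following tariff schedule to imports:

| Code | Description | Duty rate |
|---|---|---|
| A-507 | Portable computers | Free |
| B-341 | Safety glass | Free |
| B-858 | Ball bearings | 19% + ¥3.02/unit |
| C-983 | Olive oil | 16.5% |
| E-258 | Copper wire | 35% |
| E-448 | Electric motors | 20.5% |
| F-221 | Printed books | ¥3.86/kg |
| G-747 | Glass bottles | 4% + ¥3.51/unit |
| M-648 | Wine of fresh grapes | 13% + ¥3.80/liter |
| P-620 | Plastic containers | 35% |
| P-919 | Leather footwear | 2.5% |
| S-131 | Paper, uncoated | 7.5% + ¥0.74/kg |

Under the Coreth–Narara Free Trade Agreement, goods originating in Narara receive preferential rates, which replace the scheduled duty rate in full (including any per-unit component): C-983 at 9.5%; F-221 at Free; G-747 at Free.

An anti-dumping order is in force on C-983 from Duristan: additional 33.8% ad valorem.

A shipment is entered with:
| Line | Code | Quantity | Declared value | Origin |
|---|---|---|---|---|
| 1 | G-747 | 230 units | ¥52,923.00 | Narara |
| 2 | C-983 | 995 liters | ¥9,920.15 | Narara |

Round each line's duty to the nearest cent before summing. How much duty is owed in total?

Line 1 (G-747, Narara, 230 units, ¥52,923.00):
Base rate for G-747 is 4% + ¥3.51/unit.
Origin Narara qualifies under the Coreth–Narara agreement and G-747 is covered: preferential rate Free applies instead.
Duty = ¥52,923.00 × 0% = ¥0.00.
Line 2 (C-983, Narara, 995 liters, ¥9,920.15):
Base rate for C-983 is 16.5%.
Origin Narara qualifies under the Coreth–Narara agreement and C-983 is covered: preferential rate 9.5% applies instead.
The additional-duty order on C-983 targets Duristan, not Narara; it does not apply.
Duty = ¥9,920.15 × 9.5% = ¥942.41.
Total = ¥0.00 + ¥942.41 = ¥942.41.

¥942.41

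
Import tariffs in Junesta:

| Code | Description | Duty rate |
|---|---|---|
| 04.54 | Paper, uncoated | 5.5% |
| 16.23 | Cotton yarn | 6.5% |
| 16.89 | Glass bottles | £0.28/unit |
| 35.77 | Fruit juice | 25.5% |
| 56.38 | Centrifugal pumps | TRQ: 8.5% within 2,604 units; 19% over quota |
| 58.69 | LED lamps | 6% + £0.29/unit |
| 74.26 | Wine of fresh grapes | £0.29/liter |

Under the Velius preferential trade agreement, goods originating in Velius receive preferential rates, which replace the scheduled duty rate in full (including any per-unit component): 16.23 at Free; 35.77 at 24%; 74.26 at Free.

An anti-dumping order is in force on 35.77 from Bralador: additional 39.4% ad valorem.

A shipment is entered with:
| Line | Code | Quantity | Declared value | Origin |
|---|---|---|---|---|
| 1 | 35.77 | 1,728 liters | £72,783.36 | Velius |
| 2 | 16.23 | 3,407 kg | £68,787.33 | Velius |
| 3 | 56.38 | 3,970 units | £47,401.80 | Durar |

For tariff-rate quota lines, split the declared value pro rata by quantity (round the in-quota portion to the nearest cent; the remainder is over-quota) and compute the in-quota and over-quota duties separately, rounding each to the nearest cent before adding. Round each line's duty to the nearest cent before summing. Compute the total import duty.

Line 1 (35.77, Velius, 1,728 liters, £72,783.36):
Base rate for 35.77 is 25.5%.
Origin Velius qualifies under the Junesta–Velius agreement and 35.77 is covered: preferential rate 24% applies instead.
The additional-duty order on 35.77 targets Bralador, not Velius; it does not apply.
Duty = £72,783.36 × 24% = £17,468.01.
Line 2 (16.23, Velius, 3,407 kg, £68,787.33):
Base rate for 16.23 is 6.5%.
Origin Velius qualifies under the Junesta–Velius agreement and 16.23 is covered: preferential rate Free applies instead.
Duty = £68,787.33 × 0% = £0.00.
Line 3 (56.38, Durar, 3,970 units, £47,401.80):
Code 56.38 is under a tariff-rate quota (threshold 2,604 units). In-quota: 2,604 units at 8.5%; over-quota: 1,366 units at 19%.
Pro-rata value split: in-quota = £47,401.80 × 2,604/3,970 = £31,091.76; over-quota = £47,401.80 − £31,091.76 = £16,310.04.
In-quota duty = £31,091.76 × 8.5% = £2,642.80. Over-quota duty = £16,310.04 × 19% = £3,098.91.
Line duty = £2,642.80 + £3,098.91 = £5,741.71.
Total = £17,468.01 + £0.00 + £5,741.71 = £23,209.72.

£23,209.72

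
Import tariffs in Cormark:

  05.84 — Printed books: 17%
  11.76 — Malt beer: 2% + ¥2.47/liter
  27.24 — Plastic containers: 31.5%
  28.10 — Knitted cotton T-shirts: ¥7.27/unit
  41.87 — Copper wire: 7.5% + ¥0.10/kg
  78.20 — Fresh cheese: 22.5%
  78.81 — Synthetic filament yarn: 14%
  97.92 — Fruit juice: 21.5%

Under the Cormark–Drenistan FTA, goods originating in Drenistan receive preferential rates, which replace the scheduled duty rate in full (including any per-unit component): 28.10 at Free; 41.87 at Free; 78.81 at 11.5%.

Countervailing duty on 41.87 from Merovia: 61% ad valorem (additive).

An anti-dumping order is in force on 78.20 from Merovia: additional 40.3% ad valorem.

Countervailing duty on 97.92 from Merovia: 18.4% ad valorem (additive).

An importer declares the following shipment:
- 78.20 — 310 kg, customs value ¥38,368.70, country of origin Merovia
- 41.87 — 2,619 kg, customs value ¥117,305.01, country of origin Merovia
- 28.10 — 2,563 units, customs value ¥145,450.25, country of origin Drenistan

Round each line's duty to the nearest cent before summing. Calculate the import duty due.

Line 1 (78.20, Merovia, 310 kg, ¥38,368.70):
Base rate for 78.20 is 22.5%.
Additional duty on 78.20 from Merovia: +40.3%. Applied ad valorem rate: 22.5% + 40.3% = 62.8%.
Duty = ¥38,368.70 × 62.8% = ¥24,095.54.
Line 2 (41.87, Merovia, 2,619 kg, ¥117,305.01):
Base rate for 41.87 is 7.5% + ¥0.10/kg.
41.87 has an FTA preferential rate, but origin Merovia is not Drenistan; base rate stands.
Additional duty on 41.87 from Merovia: +61%. Applied ad valorem rate: 7.5% + 61% = 68.5%.
Duty = ¥117,305.01 × 68.5% + 2,619 × ¥0.10 = ¥80,615.83.
Line 3 (28.10, Drenistan, 2,563 units, ¥145,450.25):
Base rate for 28.10 is ¥7.27/unit.
Origin Drenistan qualifies under the Cormark–Drenistan agreement and 28.10 is covered: preferential rate Free applies instead.
Duty = ¥145,450.25 × 0% = ¥0.00.
Total = ¥24,095.54 + ¥80,615.83 + ¥0.00 = ¥104,711.37.

¥104,711.37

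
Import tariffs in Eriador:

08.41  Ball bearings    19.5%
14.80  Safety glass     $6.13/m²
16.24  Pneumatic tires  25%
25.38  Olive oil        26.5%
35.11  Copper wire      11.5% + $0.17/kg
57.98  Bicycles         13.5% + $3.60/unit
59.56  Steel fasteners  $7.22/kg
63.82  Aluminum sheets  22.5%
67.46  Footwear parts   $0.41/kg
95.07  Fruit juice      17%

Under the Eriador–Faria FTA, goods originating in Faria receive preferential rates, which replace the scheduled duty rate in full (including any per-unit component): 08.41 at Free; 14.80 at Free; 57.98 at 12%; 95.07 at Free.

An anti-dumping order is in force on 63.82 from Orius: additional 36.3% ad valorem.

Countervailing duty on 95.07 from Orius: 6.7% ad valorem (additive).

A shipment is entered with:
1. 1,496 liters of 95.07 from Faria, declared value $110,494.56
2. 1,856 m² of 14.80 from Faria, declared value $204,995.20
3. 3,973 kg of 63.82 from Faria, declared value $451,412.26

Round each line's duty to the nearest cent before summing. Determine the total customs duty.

$101,567.76

Line 1 (95.07, Faria, 1,496 liters, $110,494.56):
Base rate for 95.07 is 17%.
Origin Faria qualifies under the Eriador–Faria agreement and 95.07 is covered: preferential rate Free applies instead.
The additional-duty order on 95.07 targets Orius, not Faria; it does not apply.
Duty = $110,494.56 × 0% = $0.00.
Line 2 (14.80, Faria, 1,856 m², $204,995.20):
Base rate for 14.80 is $6.13/m².
Origin Faria qualifies under the Eriador–Faria agreement and 14.80 is covered: preferential rate Free applies instead.
Duty = $204,995.20 × 0% = $0.00.
Line 3 (63.82, Faria, 3,973 kg, $451,412.26):
Base rate for 63.82 is 22.5%.
Origin Faria is the FTA partner but 63.82 is not on the preference list; base rate stands.
The additional-duty order on 63.82 targets Orius, not Faria; it does not apply.
Duty = $451,412.26 × 22.5% = $101,567.76.
Total = $0.00 + $0.00 + $101,567.76 = $101,567.76.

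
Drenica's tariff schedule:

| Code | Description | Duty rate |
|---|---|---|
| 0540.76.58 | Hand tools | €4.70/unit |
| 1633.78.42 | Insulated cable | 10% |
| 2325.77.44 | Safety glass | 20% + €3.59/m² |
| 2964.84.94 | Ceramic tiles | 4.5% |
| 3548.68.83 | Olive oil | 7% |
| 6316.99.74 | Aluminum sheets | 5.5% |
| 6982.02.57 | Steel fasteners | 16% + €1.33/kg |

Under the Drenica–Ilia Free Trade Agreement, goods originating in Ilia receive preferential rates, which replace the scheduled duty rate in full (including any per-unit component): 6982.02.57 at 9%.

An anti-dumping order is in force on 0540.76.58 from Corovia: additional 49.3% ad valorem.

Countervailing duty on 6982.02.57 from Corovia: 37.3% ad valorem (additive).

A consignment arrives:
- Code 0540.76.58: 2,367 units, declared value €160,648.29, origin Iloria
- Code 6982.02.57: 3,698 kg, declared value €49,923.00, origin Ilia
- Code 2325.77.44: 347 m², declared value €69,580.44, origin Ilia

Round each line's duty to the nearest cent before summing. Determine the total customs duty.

€30,779.79

Line 1 (0540.76.58, Iloria, 2,367 units, €160,648.29):
Base rate for 0540.76.58 is €4.70/unit.
The additional-duty order on 0540.76.58 targets Corovia, not Iloria; it does not apply.
Duty = 2,367 × €4.70 = €11,124.90.
Line 2 (6982.02.57, Ilia, 3,698 kg, €49,923.00):
Base rate for 6982.02.57 is 16% + €1.33/kg.
Origin Ilia qualifies under the Drenica–Ilia agreement and 6982.02.57 is covered: preferential rate 9% applies instead.
The additional-duty order on 6982.02.57 targets Corovia, not Ilia; it does not apply.
Duty = €49,923.00 × 9% = €4,493.07.
Line 3 (2325.77.44, Ilia, 347 m², €69,580.44):
Base rate for 2325.77.44 is 20% + €3.59/m².
Origin Ilia is the FTA partner but 2325.77.44 is not on the preference list; base rate stands.
Duty = €69,580.44 × 20% + 347 × €3.59 = €15,161.82.
Total = €11,124.90 + €4,493.07 + €15,161.82 = €30,779.79.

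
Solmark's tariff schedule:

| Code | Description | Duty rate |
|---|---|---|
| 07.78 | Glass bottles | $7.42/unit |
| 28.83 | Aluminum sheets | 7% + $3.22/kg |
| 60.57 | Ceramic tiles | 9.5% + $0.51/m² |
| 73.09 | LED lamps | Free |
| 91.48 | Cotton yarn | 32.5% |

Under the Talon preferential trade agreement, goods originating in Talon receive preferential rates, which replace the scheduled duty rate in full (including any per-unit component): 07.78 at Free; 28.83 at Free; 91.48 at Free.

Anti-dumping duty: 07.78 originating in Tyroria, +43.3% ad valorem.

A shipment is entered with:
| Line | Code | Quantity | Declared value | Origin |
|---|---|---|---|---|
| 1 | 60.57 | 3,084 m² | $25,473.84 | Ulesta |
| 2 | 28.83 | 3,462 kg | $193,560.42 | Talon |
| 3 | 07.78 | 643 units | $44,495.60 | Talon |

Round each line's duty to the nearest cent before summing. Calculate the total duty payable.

$3,992.85

Line 1 (60.57, Ulesta, 3,084 m², $25,473.84):
Base rate for 60.57 is 9.5% + $0.51/m².
Duty = $25,473.84 × 9.5% + 3,084 × $0.51 = $3,992.85.
Line 2 (28.83, Talon, 3,462 kg, $193,560.42):
Base rate for 28.83 is 7% + $3.22/kg.
Origin Talon qualifies under the Solmark–Talon agreement and 28.83 is covered: preferential rate Free applies instead.
Duty = $193,560.42 × 0% = $0.00.
Line 3 (07.78, Talon, 643 units, $44,495.60):
Base rate for 07.78 is $7.42/unit.
Origin Talon qualifies under the Solmark–Talon agreement and 07.78 is covered: preferential rate Free applies instead.
The additional-duty order on 07.78 targets Tyroria, not Talon; it does not apply.
Duty = $44,495.60 × 0% = $0.00.
Total = $3,992.85 + $0.00 + $0.00 = $3,992.85.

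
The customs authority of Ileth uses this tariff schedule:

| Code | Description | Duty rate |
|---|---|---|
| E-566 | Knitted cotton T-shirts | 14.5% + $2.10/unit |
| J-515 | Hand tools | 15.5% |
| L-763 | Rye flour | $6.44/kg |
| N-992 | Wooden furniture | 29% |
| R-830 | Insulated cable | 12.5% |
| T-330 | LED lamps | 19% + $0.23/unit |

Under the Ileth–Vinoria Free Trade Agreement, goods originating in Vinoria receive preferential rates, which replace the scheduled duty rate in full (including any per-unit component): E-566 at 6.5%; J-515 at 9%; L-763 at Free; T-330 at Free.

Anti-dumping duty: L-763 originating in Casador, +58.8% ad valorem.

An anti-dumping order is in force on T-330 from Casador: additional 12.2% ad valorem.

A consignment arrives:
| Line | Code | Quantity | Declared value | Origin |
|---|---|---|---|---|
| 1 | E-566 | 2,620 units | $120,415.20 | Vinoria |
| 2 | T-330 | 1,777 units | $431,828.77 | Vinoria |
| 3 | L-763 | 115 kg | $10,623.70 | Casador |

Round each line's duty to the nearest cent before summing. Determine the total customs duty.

Line 1 (E-566, Vinoria, 2,620 units, $120,415.20):
Base rate for E-566 is 14.5% + $2.10/unit.
Origin Vinoria qualifies under the Ileth–Vinoria agreement and E-566 is covered: preferential rate 6.5% applies instead.
Duty = $120,415.20 × 6.5% = $7,826.99.
Line 2 (T-330, Vinoria, 1,777 units, $431,828.77):
Base rate for T-330 is 19% + $0.23/unit.
Origin Vinoria qualifies under the Ileth–Vinoria agreement and T-330 is covered: preferential rate Free applies instead.
The additional-duty order on T-330 targets Casador, not Vinoria; it does not apply.
Duty = $431,828.77 × 0% = $0.00.
Line 3 (L-763, Casador, 115 kg, $10,623.70):
Base rate for L-763 is $6.44/kg.
L-763 has an FTA preferential rate, but origin Casador is not Vinoria; base rate stands.
Additional duty on L-763 from Casador: +58.8% ad valorem. Applied ad valorem rate = 58.8%.
Duty = $10,623.70 × 58.8% + 115 × $6.44 = $6,987.34.
Total = $7,826.99 + $0.00 + $6,987.34 = $14,814.33.

$14,814.33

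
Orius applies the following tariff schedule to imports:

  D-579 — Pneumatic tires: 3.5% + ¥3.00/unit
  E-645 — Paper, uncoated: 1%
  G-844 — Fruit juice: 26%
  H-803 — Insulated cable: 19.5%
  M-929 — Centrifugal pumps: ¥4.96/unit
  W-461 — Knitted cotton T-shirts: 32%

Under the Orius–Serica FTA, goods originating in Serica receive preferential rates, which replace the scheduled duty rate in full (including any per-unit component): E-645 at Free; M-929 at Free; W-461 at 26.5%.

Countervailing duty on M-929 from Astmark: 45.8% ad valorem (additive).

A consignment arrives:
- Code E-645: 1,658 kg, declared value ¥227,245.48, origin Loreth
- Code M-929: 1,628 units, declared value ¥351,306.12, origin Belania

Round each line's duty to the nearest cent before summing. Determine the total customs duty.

¥10,347.33

Line 1 (E-645, Loreth, 1,658 kg, ¥227,245.48):
Base rate for E-645 is 1%.
E-645 has an FTA preferential rate, but origin Loreth is not Serica; base rate stands.
Duty = ¥227,245.48 × 1% = ¥2,272.45.
Line 2 (M-929, Belania, 1,628 units, ¥351,306.12):
Base rate for M-929 is ¥4.96/unit.
M-929 has an FTA preferential rate, but origin Belania is not Serica; base rate stands.
The additional-duty order on M-929 targets Astmark, not Belania; it does not apply.
Duty = 1,628 × ¥4.96 = ¥8,074.88.
Total = ¥2,272.45 + ¥8,074.88 = ¥10,347.33.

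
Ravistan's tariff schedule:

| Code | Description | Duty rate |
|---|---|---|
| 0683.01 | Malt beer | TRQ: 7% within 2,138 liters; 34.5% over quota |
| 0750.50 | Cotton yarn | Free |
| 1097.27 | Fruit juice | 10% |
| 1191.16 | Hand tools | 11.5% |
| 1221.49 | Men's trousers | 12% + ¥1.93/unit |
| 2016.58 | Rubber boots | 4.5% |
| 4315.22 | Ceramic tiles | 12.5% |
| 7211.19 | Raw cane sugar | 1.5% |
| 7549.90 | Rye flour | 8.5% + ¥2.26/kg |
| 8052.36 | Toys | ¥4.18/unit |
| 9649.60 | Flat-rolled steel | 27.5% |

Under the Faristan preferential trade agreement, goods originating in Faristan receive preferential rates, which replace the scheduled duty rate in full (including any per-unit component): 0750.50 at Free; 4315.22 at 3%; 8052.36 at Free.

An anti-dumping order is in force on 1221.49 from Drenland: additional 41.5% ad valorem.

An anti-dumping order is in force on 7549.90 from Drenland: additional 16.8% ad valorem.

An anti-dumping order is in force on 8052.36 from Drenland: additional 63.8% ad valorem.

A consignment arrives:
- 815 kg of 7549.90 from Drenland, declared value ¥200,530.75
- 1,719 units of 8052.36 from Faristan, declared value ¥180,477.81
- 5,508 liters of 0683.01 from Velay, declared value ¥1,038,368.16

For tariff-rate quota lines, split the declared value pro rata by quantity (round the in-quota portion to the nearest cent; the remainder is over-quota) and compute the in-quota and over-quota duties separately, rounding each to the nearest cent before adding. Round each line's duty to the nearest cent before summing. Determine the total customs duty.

¥299,972.86

Line 1 (7549.90, Drenland, 815 kg, ¥200,530.75):
Base rate for 7549.90 is 8.5% + ¥2.26/kg.
Additional duty on 7549.90 from Drenland: +16.8%. Applied ad valorem rate: 8.5% + 16.8% = 25.3%.
Duty = ¥200,530.75 × 25.3% + 815 × ¥2.26 = ¥52,576.18.
Line 2 (8052.36, Faristan, 1,719 units, ¥180,477.81):
Base rate for 8052.36 is ¥4.18/unit.
Origin Faristan qualifies under the Ravistan–Faristan agreement and 8052.36 is covered: preferential rate Free applies instead.
The additional-duty order on 8052.36 targets Drenland, not Faristan; it does not apply.
Duty = ¥180,477.81 × 0% = ¥0.00.
Line 3 (0683.01, Velay, 5,508 liters, ¥1,038,368.16):
Code 0683.01 is under a tariff-rate quota (threshold 2,138 liters). In-quota: 2,138 liters at 7%; over-quota: 3,370 liters at 34.5%.
Pro-rata value split: in-quota = ¥1,038,368.16 × 2,138/5,508 = ¥403,055.76; over-quota = ¥1,038,368.16 − ¥403,055.76 = ¥635,312.40.
In-quota duty = ¥403,055.76 × 7% = ¥28,213.90. Over-quota duty = ¥635,312.40 × 34.5% = ¥219,182.78.
Line duty = ¥28,213.90 + ¥219,182.78 = ¥247,396.68.
Total = ¥52,576.18 + ¥0.00 + ¥247,396.68 = ¥299,972.86.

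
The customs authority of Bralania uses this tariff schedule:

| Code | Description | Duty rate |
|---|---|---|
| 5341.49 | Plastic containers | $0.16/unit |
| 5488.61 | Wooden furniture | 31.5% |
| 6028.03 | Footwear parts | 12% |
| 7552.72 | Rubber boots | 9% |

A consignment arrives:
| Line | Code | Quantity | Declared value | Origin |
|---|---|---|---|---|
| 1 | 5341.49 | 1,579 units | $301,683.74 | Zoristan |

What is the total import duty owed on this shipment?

$252.64

Line 1 (5341.49, Zoristan, 1,579 units, $301,683.74):
Base rate for 5341.49 is $0.16/unit.
Duty = 1,579 × $0.16 = $252.64.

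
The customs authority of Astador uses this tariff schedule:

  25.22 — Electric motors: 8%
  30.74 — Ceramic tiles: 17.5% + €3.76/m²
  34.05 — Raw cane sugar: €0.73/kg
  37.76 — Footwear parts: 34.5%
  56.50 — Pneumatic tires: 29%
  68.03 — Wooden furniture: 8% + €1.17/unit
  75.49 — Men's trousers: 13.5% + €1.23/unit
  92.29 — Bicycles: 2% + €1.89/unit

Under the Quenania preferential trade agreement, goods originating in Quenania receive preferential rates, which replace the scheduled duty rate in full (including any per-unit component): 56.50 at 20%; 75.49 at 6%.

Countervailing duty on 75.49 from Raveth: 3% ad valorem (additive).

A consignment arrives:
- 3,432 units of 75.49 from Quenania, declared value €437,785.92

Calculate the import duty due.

€26,267.16

Line 1 (75.49, Quenania, 3,432 units, €437,785.92):
Base rate for 75.49 is 13.5% + €1.23/unit.
Origin Quenania qualifies under the Astador–Quenania agreement and 75.49 is covered: preferential rate 6% applies instead.
The additional-duty order on 75.49 targets Raveth, not Quenania; it does not apply.
Duty = €437,785.92 × 6% = €26,267.16.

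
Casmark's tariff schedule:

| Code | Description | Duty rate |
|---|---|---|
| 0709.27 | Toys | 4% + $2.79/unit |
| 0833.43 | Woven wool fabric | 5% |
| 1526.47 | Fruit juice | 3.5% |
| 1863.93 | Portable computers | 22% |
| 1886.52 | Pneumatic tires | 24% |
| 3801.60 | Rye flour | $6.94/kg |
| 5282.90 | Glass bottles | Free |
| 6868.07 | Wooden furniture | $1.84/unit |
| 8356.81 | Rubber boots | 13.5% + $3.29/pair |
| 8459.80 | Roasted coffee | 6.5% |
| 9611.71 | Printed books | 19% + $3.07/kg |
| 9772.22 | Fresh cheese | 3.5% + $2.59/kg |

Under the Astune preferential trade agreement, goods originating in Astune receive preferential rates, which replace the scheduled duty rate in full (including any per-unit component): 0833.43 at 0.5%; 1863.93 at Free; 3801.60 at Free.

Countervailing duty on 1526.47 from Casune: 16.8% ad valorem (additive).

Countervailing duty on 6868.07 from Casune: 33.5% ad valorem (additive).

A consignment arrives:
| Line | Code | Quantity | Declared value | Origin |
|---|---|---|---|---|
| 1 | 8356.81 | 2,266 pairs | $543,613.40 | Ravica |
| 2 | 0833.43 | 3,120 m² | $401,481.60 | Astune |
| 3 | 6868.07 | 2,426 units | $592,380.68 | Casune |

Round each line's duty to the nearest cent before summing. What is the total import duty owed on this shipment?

Line 1 (8356.81, Ravica, 2,266 pairs, $543,613.40):
Base rate for 8356.81 is 13.5% + $3.29/pair.
Duty = $543,613.40 × 13.5% + 2,266 × $3.29 = $80,842.95.
Line 2 (0833.43, Astune, 3,120 m², $401,481.60):
Base rate for 0833.43 is 5%.
Origin Astune qualifies under the Casmark–Astune agreement and 0833.43 is covered: preferential rate 0.5% applies instead.
Duty = $401,481.60 × 0.5% = $2,007.41.
Line 3 (6868.07, Casune, 2,426 units, $592,380.68):
Base rate for 6868.07 is $1.84/unit.
Additional duty on 6868.07 from Casune: +33.5% ad valorem. Applied ad valorem rate = 33.5%.
Duty = $592,380.68 × 33.5% + 2,426 × $1.84 = $202,911.37.
Total = $80,842.95 + $2,007.41 + $202,911.37 = $285,761.73.

$285,761.73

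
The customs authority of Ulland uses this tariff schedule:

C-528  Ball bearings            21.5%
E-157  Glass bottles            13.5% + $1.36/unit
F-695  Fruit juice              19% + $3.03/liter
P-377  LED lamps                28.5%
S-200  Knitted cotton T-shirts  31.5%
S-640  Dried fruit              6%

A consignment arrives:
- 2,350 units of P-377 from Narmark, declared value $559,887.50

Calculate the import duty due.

Line 1 (P-377, Narmark, 2,350 units, $559,887.50):
Base rate for P-377 is 28.5%.
Duty = $559,887.50 × 28.5% = $159,567.94.

$159,567.94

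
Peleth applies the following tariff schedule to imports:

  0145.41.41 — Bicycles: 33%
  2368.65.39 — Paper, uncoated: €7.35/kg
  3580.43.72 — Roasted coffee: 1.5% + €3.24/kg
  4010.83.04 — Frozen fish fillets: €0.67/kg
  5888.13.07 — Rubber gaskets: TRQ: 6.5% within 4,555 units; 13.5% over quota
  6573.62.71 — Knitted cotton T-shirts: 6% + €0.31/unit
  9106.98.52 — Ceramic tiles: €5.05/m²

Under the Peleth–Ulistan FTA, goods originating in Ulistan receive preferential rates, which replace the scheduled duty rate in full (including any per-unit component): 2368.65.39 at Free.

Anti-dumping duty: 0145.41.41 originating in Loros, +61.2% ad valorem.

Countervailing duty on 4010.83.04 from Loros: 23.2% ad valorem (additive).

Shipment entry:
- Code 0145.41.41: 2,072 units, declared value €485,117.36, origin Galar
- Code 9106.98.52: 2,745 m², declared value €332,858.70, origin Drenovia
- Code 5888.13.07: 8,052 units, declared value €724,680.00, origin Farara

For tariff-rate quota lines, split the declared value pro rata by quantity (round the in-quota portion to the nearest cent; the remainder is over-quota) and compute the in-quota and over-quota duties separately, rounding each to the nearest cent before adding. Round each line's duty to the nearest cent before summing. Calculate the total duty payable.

Line 1 (0145.41.41, Galar, 2,072 units, €485,117.36):
Base rate for 0145.41.41 is 33%.
The additional-duty order on 0145.41.41 targets Loros, not Galar; it does not apply.
Duty = €485,117.36 × 33% = €160,088.73.
Line 2 (9106.98.52, Drenovia, 2,745 m², €332,858.70):
Base rate for 9106.98.52 is €5.05/m².
Duty = 2,745 × €5.05 = €13,862.25.
Line 3 (5888.13.07, Farara, 8,052 units, €724,680.00):
Code 5888.13.07 is under a tariff-rate quota (threshold 4,555 units). In-quota: 4,555 units at 6.5%; over-quota: 3,497 units at 13.5%.
Pro-rata value split: in-quota = €724,680.00 × 4,555/8,052 = €409,950.00; over-quota = €724,680.00 − €409,950.00 = €314,730.00.
In-quota duty = €409,950.00 × 6.5% = €26,646.75. Over-quota duty = €314,730.00 × 13.5% = €42,488.55.
Line duty = €26,646.75 + €42,488.55 = €69,135.30.
Total = €160,088.73 + €13,862.25 + €69,135.30 = €243,086.28.

€243,086.28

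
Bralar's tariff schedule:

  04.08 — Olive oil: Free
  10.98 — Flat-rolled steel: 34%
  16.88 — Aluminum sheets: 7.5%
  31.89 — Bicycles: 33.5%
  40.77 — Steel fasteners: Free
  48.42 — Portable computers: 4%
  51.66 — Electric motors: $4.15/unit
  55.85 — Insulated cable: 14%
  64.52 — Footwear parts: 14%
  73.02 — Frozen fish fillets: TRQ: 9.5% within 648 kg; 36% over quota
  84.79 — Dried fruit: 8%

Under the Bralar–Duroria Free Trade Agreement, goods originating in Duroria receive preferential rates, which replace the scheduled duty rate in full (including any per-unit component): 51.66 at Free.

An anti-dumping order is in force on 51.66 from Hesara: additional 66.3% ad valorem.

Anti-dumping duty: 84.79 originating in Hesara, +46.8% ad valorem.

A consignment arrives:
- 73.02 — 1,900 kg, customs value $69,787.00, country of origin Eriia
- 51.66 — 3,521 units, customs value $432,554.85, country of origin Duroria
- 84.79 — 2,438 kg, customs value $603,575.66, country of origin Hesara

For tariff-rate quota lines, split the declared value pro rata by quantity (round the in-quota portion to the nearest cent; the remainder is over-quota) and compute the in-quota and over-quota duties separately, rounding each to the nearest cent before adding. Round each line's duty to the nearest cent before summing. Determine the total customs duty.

$349,575.51

Line 1 (73.02, Eriia, 1,900 kg, $69,787.00):
Code 73.02 is under a tariff-rate quota (threshold 648 kg). In-quota: 648 kg at 9.5%; over-quota: 1,252 kg at 36%.
Pro-rata value split: in-quota = $69,787.00 × 648/1,900 = $23,801.04; over-quota = $69,787.00 − $23,801.04 = $45,985.96.
In-quota duty = $23,801.04 × 9.5% = $2,261.10. Over-quota duty = $45,985.96 × 36% = $16,554.95.
Line duty = $2,261.10 + $16,554.95 = $18,816.05.
Line 2 (51.66, Duroria, 3,521 units, $432,554.85):
Base rate for 51.66 is $4.15/unit.
Origin Duroria qualifies under the Bralar–Duroria agreement and 51.66 is covered: preferential rate Free applies instead.
The additional-duty order on 51.66 targets Hesara, not Duroria; it does not apply.
Duty = $432,554.85 × 0% = $0.00.
Line 3 (84.79, Hesara, 2,438 kg, $603,575.66):
Base rate for 84.79 is 8%.
Additional duty on 84.79 from Hesara: +46.8%. Applied ad valorem rate: 8% + 46.8% = 54.8%.
Duty = $603,575.66 × 54.8% = $330,759.46.
Total = $18,816.05 + $0.00 + $330,759.46 = $349,575.51.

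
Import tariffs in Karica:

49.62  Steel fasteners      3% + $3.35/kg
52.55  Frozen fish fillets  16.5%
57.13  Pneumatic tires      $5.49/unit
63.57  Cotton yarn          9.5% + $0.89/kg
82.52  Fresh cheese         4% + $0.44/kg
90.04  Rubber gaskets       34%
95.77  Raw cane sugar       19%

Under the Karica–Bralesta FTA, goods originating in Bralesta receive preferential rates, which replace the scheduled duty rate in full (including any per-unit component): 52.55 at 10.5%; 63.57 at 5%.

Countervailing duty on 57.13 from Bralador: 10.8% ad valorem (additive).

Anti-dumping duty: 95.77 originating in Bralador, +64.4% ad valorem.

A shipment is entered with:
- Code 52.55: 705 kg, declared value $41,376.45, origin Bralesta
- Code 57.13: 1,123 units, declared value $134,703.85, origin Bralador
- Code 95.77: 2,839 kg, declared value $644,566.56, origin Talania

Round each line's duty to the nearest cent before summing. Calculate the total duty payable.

$147,525.47

Line 1 (52.55, Bralesta, 705 kg, $41,376.45):
Base rate for 52.55 is 16.5%.
Origin Bralesta qualifies under the Karica–Bralesta agreement and 52.55 is covered: preferential rate 10.5% applies instead.
Duty = $41,376.45 × 10.5% = $4,344.53.
Line 2 (57.13, Bralador, 1,123 units, $134,703.85):
Base rate for 57.13 is $5.49/unit.
Additional duty on 57.13 from Bralador: +10.8% ad valorem. Applied ad valorem rate = 10.8%.
Duty = $134,703.85 × 10.8% + 1,123 × $5.49 = $20,713.29.
Line 3 (95.77, Talania, 2,839 kg, $644,566.56):
Base rate for 95.77 is 19%.
The additional-duty order on 95.77 targets Bralador, not Talania; it does not apply.
Duty = $644,566.56 × 19% = $122,467.65.
Total = $4,344.53 + $20,713.29 + $122,467.65 = $147,525.47.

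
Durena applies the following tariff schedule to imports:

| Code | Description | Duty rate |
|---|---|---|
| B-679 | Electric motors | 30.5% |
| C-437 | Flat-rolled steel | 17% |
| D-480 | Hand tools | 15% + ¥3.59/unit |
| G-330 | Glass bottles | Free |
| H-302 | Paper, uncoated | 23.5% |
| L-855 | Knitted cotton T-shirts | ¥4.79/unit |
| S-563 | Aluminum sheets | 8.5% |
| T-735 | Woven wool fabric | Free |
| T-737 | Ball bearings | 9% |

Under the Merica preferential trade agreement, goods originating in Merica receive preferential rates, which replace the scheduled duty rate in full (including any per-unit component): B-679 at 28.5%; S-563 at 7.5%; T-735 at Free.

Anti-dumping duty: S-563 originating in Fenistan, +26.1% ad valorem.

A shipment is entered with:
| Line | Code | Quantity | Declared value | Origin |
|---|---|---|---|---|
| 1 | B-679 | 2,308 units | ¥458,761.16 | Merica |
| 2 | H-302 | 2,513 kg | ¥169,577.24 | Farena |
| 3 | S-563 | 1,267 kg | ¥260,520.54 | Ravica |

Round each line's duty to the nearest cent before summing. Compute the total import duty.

¥192,741.83

Line 1 (B-679, Merica, 2,308 units, ¥458,761.16):
Base rate for B-679 is 30.5%.
Origin Merica qualifies under the Durena–Merica agreement and B-679 is covered: preferential rate 28.5% applies instead.
Duty = ¥458,761.16 × 28.5% = ¥130,746.93.
Line 2 (H-302, Farena, 2,513 kg, ¥169,577.24):
Base rate for H-302 is 23.5%.
Duty = ¥169,577.24 × 23.5% = ¥39,850.65.
Line 3 (S-563, Ravica, 1,267 kg, ¥260,520.54):
Base rate for S-563 is 8.5%.
S-563 has an FTA preferential rate, but origin Ravica is not Merica; base rate stands.
The additional-duty order on S-563 targets Fenistan, not Ravica; it does not apply.
Duty = ¥260,520.54 × 8.5% = ¥22,144.25.
Total = ¥130,746.93 + ¥39,850.65 + ¥22,144.25 = ¥192,741.83.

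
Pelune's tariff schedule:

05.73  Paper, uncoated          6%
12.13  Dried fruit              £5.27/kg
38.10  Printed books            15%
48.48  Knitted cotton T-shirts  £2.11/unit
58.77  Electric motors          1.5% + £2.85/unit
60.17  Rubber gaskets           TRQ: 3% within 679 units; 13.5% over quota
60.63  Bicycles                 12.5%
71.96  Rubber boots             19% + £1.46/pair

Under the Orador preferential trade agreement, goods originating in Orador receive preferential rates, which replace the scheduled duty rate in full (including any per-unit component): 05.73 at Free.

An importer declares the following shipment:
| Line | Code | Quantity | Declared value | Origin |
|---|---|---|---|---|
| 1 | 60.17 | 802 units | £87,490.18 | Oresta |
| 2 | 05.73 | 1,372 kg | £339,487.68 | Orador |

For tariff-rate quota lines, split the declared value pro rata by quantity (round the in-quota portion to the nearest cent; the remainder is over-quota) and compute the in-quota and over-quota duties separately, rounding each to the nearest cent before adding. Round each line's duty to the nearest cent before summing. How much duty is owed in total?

£4,033.60

Line 1 (60.17, Oresta, 802 units, £87,490.18):
Code 60.17 is under a tariff-rate quota (threshold 679 units). In-quota: 679 units at 3%; over-quota: 123 units at 13.5%.
Pro-rata value split: in-quota = £87,490.18 × 679/802 = £74,072.11; over-quota = £87,490.18 − £74,072.11 = £13,418.07.
In-quota duty = £74,072.11 × 3% = £2,222.16. Over-quota duty = £13,418.07 × 13.5% = £1,811.44.
Line duty = £2,222.16 + £1,811.44 = £4,033.60.
Line 2 (05.73, Orador, 1,372 kg, £339,487.68):
Base rate for 05.73 is 6%.
Origin Orador qualifies under the Pelune–Orador agreement and 05.73 is covered: preferential rate Free applies instead.
Duty = £339,487.68 × 0% = £0.00.
Total = £4,033.60 + £0.00 = £4,033.60.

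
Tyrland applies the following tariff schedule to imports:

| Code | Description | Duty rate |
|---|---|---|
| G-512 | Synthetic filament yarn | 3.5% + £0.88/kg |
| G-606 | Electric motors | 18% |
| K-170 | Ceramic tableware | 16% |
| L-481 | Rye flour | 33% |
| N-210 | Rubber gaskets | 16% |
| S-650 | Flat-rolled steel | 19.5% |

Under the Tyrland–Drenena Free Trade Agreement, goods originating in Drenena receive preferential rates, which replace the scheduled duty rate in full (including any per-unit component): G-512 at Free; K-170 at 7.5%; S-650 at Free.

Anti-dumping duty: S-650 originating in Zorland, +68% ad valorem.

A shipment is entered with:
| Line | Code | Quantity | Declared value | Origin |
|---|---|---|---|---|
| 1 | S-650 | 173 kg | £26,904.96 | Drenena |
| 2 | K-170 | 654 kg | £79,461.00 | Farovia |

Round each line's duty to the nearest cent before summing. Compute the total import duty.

£12,713.76

Line 1 (S-650, Drenena, 173 kg, £26,904.96):
Base rate for S-650 is 19.5%.
Origin Drenena qualifies under the Tyrland–Drenena agreement and S-650 is covered: preferential rate Free applies instead.
The additional-duty order on S-650 targets Zorland, not Drenena; it does not apply.
Duty = £26,904.96 × 0% = £0.00.
Line 2 (K-170, Farovia, 654 kg, £79,461.00):
Base rate for K-170 is 16%.
K-170 has an FTA preferential rate, but origin Farovia is not Drenena; base rate stands.
Duty = £79,461.00 × 16% = £12,713.76.
Total = £0.00 + £12,713.76 = £12,713.76.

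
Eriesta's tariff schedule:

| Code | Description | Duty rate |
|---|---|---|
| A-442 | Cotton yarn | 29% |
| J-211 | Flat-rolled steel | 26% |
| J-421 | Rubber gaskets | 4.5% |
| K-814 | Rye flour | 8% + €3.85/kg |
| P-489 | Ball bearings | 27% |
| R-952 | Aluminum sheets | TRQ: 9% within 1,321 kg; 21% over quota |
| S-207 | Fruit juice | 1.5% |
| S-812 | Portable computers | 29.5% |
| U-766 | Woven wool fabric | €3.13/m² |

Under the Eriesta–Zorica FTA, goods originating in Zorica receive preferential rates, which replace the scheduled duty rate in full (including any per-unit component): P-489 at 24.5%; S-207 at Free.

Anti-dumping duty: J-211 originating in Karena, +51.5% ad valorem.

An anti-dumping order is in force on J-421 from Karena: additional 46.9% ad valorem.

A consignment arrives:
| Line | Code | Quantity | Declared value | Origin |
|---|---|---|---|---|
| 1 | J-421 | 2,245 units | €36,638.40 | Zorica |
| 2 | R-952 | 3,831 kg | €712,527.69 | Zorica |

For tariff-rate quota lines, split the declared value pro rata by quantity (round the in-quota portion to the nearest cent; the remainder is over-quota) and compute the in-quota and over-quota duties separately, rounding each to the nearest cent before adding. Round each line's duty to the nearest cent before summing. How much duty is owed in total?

€121,796.41

Line 1 (J-421, Zorica, 2,245 units, €36,638.40):
Base rate for J-421 is 4.5%.
Origin Zorica is the FTA partner but J-421 is not on the preference list; base rate stands.
The additional-duty order on J-421 targets Karena, not Zorica; it does not apply.
Duty = €36,638.40 × 4.5% = €1,648.73.
Line 2 (R-952, Zorica, 3,831 kg, €712,527.69):
Code R-952 is under a tariff-rate quota (threshold 1,321 kg). In-quota: 1,321 kg at 9%; over-quota: 2,510 kg at 21%.
Pro-rata value split: in-quota = €712,527.69 × 1,321/3,831 = €245,692.79; over-quota = €712,527.69 − €245,692.79 = €466,834.90.
In-quota duty = €245,692.79 × 9% = €22,112.35. Over-quota duty = €466,834.90 × 21% = €98,035.33.
Line duty = €22,112.35 + €98,035.33 = €120,147.68.
Total = €1,648.73 + €120,147.68 = €121,796.41.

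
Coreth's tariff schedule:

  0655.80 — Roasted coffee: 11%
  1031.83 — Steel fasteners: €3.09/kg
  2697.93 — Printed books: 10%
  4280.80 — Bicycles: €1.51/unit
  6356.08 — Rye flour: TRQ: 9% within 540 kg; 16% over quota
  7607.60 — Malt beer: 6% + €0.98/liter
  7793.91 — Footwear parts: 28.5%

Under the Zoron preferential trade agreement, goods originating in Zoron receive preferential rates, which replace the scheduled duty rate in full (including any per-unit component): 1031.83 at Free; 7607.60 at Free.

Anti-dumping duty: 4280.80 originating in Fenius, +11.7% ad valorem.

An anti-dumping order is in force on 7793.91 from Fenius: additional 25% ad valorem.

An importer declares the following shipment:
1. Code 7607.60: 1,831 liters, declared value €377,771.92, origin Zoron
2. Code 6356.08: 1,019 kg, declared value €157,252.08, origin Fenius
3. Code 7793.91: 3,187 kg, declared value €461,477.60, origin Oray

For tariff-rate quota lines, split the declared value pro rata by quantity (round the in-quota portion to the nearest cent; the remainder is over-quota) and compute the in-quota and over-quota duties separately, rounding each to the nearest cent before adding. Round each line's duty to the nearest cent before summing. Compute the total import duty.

€150,848.15

Line 1 (7607.60, Zoron, 1,831 liters, €377,771.92):
Base rate for 7607.60 is 6% + €0.98/liter.
Origin Zoron qualifies under the Coreth–Zoron agreement and 7607.60 is covered: preferential rate Free applies instead.
Duty = €377,771.92 × 0% = €0.00.
Line 2 (6356.08, Fenius, 1,019 kg, €157,252.08):
Code 6356.08 is under a tariff-rate quota (threshold 540 kg). In-quota: 540 kg at 9%; over-quota: 479 kg at 16%.
Pro-rata value split: in-quota = €157,252.08 × 540/1,019 = €83,332.80; over-quota = €157,252.08 − €83,332.80 = €73,919.28.
In-quota duty = €83,332.80 × 9% = €7,499.95. Over-quota duty = €73,919.28 × 16% = €11,827.08.
Line duty = €7,499.95 + €11,827.08 = €19,327.03.
Line 3 (7793.91, Oray, 3,187 kg, €461,477.60):
Base rate for 7793.91 is 28.5%.
The additional-duty order on 7793.91 targets Fenius, not Oray; it does not apply.
Duty = €461,477.60 × 28.5% = €131,521.12.
Total = €0.00 + €19,327.03 + €131,521.12 = €150,848.15.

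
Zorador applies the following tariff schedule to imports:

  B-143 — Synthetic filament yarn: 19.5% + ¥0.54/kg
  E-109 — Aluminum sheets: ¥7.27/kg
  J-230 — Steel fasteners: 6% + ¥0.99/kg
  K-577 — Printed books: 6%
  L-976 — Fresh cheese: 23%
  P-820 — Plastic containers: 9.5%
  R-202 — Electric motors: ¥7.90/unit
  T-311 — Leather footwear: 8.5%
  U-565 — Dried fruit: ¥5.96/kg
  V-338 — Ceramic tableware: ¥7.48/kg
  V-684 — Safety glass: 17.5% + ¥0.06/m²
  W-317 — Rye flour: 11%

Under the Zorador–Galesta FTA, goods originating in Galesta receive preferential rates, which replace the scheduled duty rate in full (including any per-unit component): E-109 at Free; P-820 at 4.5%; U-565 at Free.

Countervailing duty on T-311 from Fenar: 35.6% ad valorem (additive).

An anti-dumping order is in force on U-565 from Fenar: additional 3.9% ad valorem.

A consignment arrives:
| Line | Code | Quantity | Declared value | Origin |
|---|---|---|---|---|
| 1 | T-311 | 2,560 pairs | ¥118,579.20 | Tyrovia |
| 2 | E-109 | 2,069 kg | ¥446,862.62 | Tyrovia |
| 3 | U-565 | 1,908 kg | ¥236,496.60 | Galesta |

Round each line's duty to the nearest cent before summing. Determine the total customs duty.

¥25,120.86

Line 1 (T-311, Tyrovia, 2,560 pairs, ¥118,579.20):
Base rate for T-311 is 8.5%.
The additional-duty order on T-311 targets Fenar, not Tyrovia; it does not apply.
Duty = ¥118,579.20 × 8.5% = ¥10,079.23.
Line 2 (E-109, Tyrovia, 2,069 kg, ¥446,862.62):
Base rate for E-109 is ¥7.27/kg.
E-109 has an FTA preferential rate, but origin Tyrovia is not Galesta; base rate stands.
Duty = 2,069 × ¥7.27 = ¥15,041.63.
Line 3 (U-565, Galesta, 1,908 kg, ¥236,496.60):
Base rate for U-565 is ¥5.96/kg.
Origin Galesta qualifies under the Zorador–Galesta agreement and U-565 is covered: preferential rate Free applies instead.
The additional-duty order on U-565 targets Fenar, not Galesta; it does not apply.
Duty = ¥236,496.60 × 0% = ¥0.00.
Total = ¥10,079.23 + ¥15,041.63 + ¥0.00 = ¥25,120.86.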